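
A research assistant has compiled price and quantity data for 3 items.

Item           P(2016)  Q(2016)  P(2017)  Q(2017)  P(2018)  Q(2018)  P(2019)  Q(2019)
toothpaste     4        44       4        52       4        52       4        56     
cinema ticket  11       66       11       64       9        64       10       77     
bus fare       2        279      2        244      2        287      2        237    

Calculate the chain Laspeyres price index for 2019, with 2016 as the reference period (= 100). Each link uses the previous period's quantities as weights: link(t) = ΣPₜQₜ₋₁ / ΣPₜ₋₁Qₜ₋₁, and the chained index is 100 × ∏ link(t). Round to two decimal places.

95.14

Link 2016→2017:
ΣP(2017)Q(2016) = 4×44 + 11×66 + 2×279 = 176 + 726 + 558 = 1460
ΣP(2016)Q(2016) = 4×44 + 11×66 + 2×279 = 176 + 726 + 558 = 1460
link = 1460/1460 = 1.000000
Link 2017→2018:
ΣP(2018)Q(2017) = 4×52 + 9×64 + 2×244 = 208 + 576 + 488 = 1272
ΣP(2017)Q(2017) = 4×52 + 11×64 + 2×244 = 208 + 704 + 488 = 1400
link = 1272/1400 = 0.908571
Link 2018→2019:
ΣP(2019)Q(2018) = 4×52 + 10×64 + 2×287 = 208 + 640 + 574 = 1422
ΣP(2018)Q(2018) = 4×52 + 9×64 + 2×287 = 208 + 576 + 574 = 1358
link = 1422/1358 = 1.047128
Chained index = 100 × 1.000000 × 0.908571 × 1.047128 = 95.1391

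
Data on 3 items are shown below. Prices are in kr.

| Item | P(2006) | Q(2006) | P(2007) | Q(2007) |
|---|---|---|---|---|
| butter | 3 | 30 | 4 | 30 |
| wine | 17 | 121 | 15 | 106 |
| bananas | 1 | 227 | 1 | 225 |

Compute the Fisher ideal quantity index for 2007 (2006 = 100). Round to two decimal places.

89.34

Laspeyres component (base-period weights):
ΣP(2006)Q(2007) = 3×30 + 17×106 + 1×225 = 90 + 1802 + 225 = 2117
ΣP(2006)Q(2006) = 3×30 + 17×121 + 1×227 = 90 + 2057 + 227 = 2374
L = 2117 / 2374 × 100 = 89.1744
Paasche component (current-period weights):
ΣP(2007)Q(2007) = 4×30 + 15×106 + 1×225 = 120 + 1590 + 225 = 1935
ΣP(2007)Q(2006) = 4×30 + 15×121 + 1×227 = 120 + 1815 + 227 = 2162
P = 1935 / 2162 × 100 = 89.5005
Fisher = √(L × P) = √(89.1744 × 89.5005) = 89.3373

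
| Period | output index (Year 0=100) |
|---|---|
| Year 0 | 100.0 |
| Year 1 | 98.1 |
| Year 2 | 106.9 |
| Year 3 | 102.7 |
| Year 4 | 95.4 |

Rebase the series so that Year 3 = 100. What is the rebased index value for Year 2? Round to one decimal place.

104.1

Rebased(Year 2) = 106.9 / 102.7 × 100 = 104.0896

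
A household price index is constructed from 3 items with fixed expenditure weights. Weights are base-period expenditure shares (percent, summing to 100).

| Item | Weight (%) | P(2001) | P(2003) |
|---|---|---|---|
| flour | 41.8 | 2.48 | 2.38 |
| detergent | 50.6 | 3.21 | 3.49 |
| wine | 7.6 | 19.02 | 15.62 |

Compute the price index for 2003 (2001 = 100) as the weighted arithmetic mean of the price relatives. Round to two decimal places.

101.37

flour: 41.8 × (2.38/2.48) = 41.8 × 0.959677 = 40.1145
detergent: 50.6 × (3.49/3.21) = 50.6 × 1.087227 = 55.0137
wine: 7.6 × (15.62/19.02) = 7.6 × 0.821241 = 6.2414
Index = Σ wᵢ·(p₁ᵢ/p₀ᵢ) = 40.1145 + 55.0137 + 6.2414 = 101.3697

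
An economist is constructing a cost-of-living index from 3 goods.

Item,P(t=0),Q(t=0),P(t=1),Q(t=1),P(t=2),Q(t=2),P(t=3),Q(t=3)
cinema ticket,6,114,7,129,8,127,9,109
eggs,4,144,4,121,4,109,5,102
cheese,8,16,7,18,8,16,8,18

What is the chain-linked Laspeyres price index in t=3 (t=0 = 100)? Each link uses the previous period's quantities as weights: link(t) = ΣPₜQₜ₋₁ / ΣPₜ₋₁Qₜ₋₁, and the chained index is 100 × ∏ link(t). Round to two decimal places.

135.01

Link t=0→t=1:
ΣP(t=1)Q(t=0) = 7×114 + 4×144 + 7×16 = 798 + 576 + 112 = 1486
ΣP(t=0)Q(t=0) = 6×114 + 4×144 + 8×16 = 684 + 576 + 128 = 1388
link = 1486/1388 = 1.070605
Link t=1→t=2:
ΣP(t=2)Q(t=1) = 8×129 + 4×121 + 8×18 = 1032 + 484 + 144 = 1660
ΣP(t=1)Q(t=1) = 7×129 + 4×121 + 7×18 = 903 + 484 + 126 = 1513
link = 1660/1513 = 1.097158
Link t=2→t=3:
ΣP(t=3)Q(t=2) = 9×127 + 5×109 + 8×16 = 1143 + 545 + 128 = 1816
ΣP(t=2)Q(t=2) = 8×127 + 4×109 + 8×16 = 1016 + 436 + 128 = 1580
link = 1816/1580 = 1.149367
Chained index = 100 × 1.070605 × 1.097158 × 1.149367 = 135.0073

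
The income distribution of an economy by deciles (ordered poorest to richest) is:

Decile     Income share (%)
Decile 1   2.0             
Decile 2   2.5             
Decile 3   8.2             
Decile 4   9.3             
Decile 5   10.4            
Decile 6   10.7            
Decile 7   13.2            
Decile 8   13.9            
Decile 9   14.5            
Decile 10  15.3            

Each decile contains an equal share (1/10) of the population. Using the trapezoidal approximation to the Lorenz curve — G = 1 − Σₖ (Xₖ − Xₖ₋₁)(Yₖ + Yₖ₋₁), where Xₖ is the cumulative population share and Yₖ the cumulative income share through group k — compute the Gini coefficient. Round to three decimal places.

Cumulative income shares Yₖ: 0.0200, 0.0450, 0.1270, 0.2200, 0.3240, 0.4310, 0.5630, 0.7020, 0.8470, 1.0000
Σ (Xₖ−Xₖ₋₁)(Yₖ+Yₖ₋₁) = (1/10)(0.0200+0.0000) + (1/10)(0.0450+0.0200) + (1/10)(0.1270+0.0450) + (1/10)(0.2200+0.1270) + (1/10)(0.3240+0.2200) + (1/10)(0.4310+0.3240) + (1/10)(0.5630+0.4310) + (1/10)(0.7020+0.5630) + (1/10)(0.8470+0.7020) + (1/10)(1.0000+0.8470)
  = 0.0020 + 0.0065 + 0.0172 + 0.0347 + 0.0544 + 0.0755 + 0.0994 + 0.1265 + 0.1549 + 0.1847 = 0.7558
G = 1 − 0.7558 = 0.2442

0.244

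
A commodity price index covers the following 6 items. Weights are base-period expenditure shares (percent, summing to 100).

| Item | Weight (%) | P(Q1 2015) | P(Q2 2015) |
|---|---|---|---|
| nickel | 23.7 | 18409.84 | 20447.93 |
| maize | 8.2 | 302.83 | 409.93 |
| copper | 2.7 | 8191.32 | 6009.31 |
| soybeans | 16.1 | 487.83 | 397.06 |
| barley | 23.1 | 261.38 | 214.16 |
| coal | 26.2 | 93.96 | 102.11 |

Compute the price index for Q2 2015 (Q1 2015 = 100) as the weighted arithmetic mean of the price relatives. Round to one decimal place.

nickel: 23.7 × (20447.93/18409.84) = 23.7 × 1.110707 = 26.3237
maize: 8.2 × (409.93/302.83) = 8.2 × 1.353664 = 11.1000
copper: 2.7 × (6009.31/8191.32) = 2.7 × 0.733619 = 1.9808
soybeans: 16.1 × (397.06/487.83) = 16.1 × 0.813931 = 13.1043
barley: 23.1 × (214.16/261.38) = 23.1 × 0.819343 = 18.9268
coal: 26.2 × (102.11/93.96) = 26.2 × 1.086739 = 28.4726
Index = Σ wᵢ·(p₁ᵢ/p₀ᵢ) = 26.3237 + 11.1000 + 1.9808 + 13.1043 + 18.9268 + 28.4726 = 99.9082

99.9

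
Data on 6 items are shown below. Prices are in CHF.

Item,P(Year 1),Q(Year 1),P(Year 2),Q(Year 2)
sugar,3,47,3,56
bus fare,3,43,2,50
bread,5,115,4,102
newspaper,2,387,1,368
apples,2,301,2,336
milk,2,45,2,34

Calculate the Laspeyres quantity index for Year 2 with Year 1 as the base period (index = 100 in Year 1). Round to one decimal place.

Laspeyres quantity index uses base-period prices as weights.
ΣP(Year 1)·Q(Year 2) = 3×56 + 3×50 + 5×102 + 2×368 + 2×336 + 2×34 = 168 + 150 + 510 + 736 + 672 + 68 = 2304
ΣP(Year 1)·Q(Year 1) = 3×47 + 3×43 + 5×115 + 2×387 + 2×301 + 2×45 = 141 + 129 + 575 + 774 + 602 + 90 = 2311
Index = 2304 / 2311 × 100 = 99.6971

99.7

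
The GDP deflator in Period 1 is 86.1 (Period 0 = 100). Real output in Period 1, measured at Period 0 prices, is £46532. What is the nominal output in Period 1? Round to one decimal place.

40064.1

Nominal = Real × (Index/100) = 46532 × (86.1/100)
        = 46532 × 0.861 = 40064.0520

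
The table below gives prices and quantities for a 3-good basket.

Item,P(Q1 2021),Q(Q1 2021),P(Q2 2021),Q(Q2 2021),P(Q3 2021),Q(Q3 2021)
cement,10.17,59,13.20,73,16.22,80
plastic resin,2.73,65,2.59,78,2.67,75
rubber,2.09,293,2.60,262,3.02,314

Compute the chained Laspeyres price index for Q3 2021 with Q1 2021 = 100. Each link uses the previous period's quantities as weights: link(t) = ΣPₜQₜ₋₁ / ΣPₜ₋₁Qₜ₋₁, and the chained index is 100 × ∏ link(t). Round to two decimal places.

Link Q1 2021→Q2 2021:
ΣP(Q2 2021)Q(Q1 2021) = 13.20×59 + 2.59×65 + 2.60×293 = 778.8 + 168.35 + 761.8 = 1708.95
ΣP(Q1 2021)Q(Q1 2021) = 10.17×59 + 2.73×65 + 2.09×293 = 600.03 + 177.45 + 612.37 = 1389.85
link = 1708.95/1389.85 = 1.229593
Link Q2 2021→Q3 2021:
ΣP(Q3 2021)Q(Q2 2021) = 16.22×73 + 2.67×78 + 3.02×262 = 1184.06 + 208.26 + 791.24 = 2183.56
ΣP(Q2 2021)Q(Q2 2021) = 13.20×73 + 2.59×78 + 2.60×262 = 963.6 + 202.02 + 681.2 = 1846.82
link = 2183.56/1846.82 = 1.182335
Chained index = 100 × 1.229593 × 1.182335 = 145.3791

145.38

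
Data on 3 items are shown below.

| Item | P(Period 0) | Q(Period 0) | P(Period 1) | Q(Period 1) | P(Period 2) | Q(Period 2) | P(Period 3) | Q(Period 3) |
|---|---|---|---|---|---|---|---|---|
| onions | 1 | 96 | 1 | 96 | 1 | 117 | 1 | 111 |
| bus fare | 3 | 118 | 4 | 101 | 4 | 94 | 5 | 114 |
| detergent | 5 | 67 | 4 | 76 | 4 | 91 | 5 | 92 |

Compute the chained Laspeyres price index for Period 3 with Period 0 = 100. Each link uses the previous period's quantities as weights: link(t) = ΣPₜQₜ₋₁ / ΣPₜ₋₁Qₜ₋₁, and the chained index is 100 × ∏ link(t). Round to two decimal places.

Link Period 0→Period 1:
ΣP(Period 1)Q(Period 0) = 1×96 + 4×118 + 4×67 = 96 + 472 + 268 = 836
ΣP(Period 0)Q(Period 0) = 1×96 + 3×118 + 5×67 = 96 + 354 + 335 = 785
link = 836/785 = 1.064968
Link Period 1→Period 2:
ΣP(Period 2)Q(Period 1) = 1×96 + 4×101 + 4×76 = 96 + 404 + 304 = 804
ΣP(Period 1)Q(Period 1) = 1×96 + 4×101 + 4×76 = 96 + 404 + 304 = 804
link = 804/804 = 1.000000
Link Period 2→Period 3:
ΣP(Period 3)Q(Period 2) = 1×117 + 5×94 + 5×91 = 117 + 470 + 455 = 1042
ΣP(Period 2)Q(Period 2) = 1×117 + 4×94 + 4×91 = 117 + 376 + 364 = 857
link = 1042/857 = 1.215869
Chained index = 100 × 1.064968 × 1.000000 × 1.215869 = 129.4862

129.49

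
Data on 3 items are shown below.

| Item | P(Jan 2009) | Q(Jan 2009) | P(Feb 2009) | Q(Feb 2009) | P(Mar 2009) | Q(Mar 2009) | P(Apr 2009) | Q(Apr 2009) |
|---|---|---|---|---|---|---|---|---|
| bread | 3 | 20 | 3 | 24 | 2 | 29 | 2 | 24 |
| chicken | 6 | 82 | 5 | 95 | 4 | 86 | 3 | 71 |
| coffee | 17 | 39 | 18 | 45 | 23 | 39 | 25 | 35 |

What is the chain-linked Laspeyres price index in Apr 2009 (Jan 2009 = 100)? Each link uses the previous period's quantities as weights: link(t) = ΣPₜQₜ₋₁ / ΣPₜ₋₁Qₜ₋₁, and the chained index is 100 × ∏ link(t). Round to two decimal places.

103.36

Link Jan 2009→Feb 2009:
ΣP(Feb 2009)Q(Jan 2009) = 3×20 + 5×82 + 18×39 = 60 + 410 + 702 = 1172
ΣP(Jan 2009)Q(Jan 2009) = 3×20 + 6×82 + 17×39 = 60 + 492 + 663 = 1215
link = 1172/1215 = 0.964609
Link Feb 2009→Mar 2009:
ΣP(Mar 2009)Q(Feb 2009) = 2×24 + 4×95 + 23×45 = 48 + 380 + 1035 = 1463
ΣP(Feb 2009)Q(Feb 2009) = 3×24 + 5×95 + 18×45 = 72 + 475 + 810 = 1357
link = 1463/1357 = 1.078113
Link Mar 2009→Apr 2009:
ΣP(Apr 2009)Q(Mar 2009) = 2×29 + 3×86 + 25×39 = 58 + 258 + 975 = 1291
ΣP(Mar 2009)Q(Mar 2009) = 2×29 + 4×86 + 23×39 = 58 + 344 + 897 = 1299
link = 1291/1299 = 0.993841
Chained index = 100 × 0.964609 × 1.078113 × 0.993841 = 103.3553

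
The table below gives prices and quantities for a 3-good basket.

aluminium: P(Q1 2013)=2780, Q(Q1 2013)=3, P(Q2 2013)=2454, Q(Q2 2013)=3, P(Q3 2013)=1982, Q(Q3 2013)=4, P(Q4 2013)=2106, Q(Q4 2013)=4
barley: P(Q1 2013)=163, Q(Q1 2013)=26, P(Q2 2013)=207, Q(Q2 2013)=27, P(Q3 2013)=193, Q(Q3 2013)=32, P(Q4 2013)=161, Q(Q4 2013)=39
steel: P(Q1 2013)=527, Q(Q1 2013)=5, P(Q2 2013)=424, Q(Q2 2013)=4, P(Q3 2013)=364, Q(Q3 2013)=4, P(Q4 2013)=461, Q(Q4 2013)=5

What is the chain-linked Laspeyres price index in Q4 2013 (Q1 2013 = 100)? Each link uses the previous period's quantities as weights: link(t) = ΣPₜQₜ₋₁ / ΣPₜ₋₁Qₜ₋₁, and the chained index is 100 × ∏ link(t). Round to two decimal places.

83.38

Link Q1 2013→Q2 2013:
ΣP(Q2 2013)Q(Q1 2013) = 2454×3 + 207×26 + 424×5 = 7362 + 5382 + 2120 = 14864
ΣP(Q1 2013)Q(Q1 2013) = 2780×3 + 163×26 + 527×5 = 8340 + 4238 + 2635 = 15213
link = 14864/15213 = 0.977059
Link Q2 2013→Q3 2013:
ΣP(Q3 2013)Q(Q2 2013) = 1982×3 + 193×27 + 364×4 = 5946 + 5211 + 1456 = 12613
ΣP(Q2 2013)Q(Q2 2013) = 2454×3 + 207×27 + 424×4 = 7362 + 5589 + 1696 = 14647
link = 12613/14647 = 0.861132
Link Q3 2013→Q4 2013:
ΣP(Q4 2013)Q(Q3 2013) = 2106×4 + 161×32 + 461×4 = 8424 + 5152 + 1844 = 15420
ΣP(Q3 2013)Q(Q3 2013) = 1982×4 + 193×32 + 364×4 = 7928 + 6176 + 1456 = 15560
link = 15420/15560 = 0.991003
Chained index = 100 × 0.977059 × 0.861132 × 0.991003 = 83.3807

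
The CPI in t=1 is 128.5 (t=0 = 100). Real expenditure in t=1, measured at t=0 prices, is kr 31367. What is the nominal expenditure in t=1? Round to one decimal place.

40306.6

Nominal = Real × (Index/100) = 31367 × (128.5/100)
        = 31367 × 1.285 = 40306.5950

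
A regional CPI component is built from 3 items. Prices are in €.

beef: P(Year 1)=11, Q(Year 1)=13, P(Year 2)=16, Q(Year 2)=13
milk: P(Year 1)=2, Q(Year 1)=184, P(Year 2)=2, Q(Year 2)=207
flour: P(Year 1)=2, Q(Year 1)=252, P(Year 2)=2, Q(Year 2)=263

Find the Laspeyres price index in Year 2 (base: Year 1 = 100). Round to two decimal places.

106.40

Laspeyres price index uses base-period quantities as weights.
ΣP(Year 2)·Q(Year 1) = 16×13 + 2×184 + 2×252 = 208 + 368 + 504 = 1080
ΣP(Year 1)·Q(Year 1) = 11×13 + 2×184 + 2×252 = 143 + 368 + 504 = 1015
Index = 1080 / 1015 × 100 = 106.4039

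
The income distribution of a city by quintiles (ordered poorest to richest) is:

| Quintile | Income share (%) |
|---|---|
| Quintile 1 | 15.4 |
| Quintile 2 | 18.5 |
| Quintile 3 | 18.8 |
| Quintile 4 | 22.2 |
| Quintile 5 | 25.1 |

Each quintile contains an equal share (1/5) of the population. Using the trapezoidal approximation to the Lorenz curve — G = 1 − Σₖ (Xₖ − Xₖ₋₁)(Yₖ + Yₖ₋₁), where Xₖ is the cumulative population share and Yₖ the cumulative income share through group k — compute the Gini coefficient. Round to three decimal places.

Cumulative income shares Yₖ: 0.1540, 0.3390, 0.5270, 0.7490, 1.0000
Σ (Xₖ−Xₖ₋₁)(Yₖ+Yₖ₋₁) = (1/5)(0.1540+0.0000) + (1/5)(0.3390+0.1540) + (1/5)(0.5270+0.3390) + (1/5)(0.7490+0.5270) + (1/5)(1.0000+0.7490)
  = 0.0308 + 0.0986 + 0.1732 + 0.2552 + 0.3498 = 0.9076
G = 1 − 0.9076 = 0.0924

0.092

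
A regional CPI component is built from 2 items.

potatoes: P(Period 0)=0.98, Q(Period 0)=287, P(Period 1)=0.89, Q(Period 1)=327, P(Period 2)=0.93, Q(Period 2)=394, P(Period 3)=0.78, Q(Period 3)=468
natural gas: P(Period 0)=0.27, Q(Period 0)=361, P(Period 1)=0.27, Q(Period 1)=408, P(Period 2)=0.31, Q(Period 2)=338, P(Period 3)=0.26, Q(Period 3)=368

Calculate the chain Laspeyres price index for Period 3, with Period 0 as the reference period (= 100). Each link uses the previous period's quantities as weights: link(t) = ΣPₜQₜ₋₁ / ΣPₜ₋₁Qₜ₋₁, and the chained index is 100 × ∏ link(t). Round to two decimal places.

83.88

Link Period 0→Period 1:
ΣP(Period 1)Q(Period 0) = 0.89×287 + 0.27×361 = 255.43 + 97.47 = 352.9
ΣP(Period 0)Q(Period 0) = 0.98×287 + 0.27×361 = 281.26 + 97.47 = 378.73
link = 352.9/378.73 = 0.931798
Link Period 1→Period 2:
ΣP(Period 2)Q(Period 1) = 0.93×327 + 0.31×408 = 304.11 + 126.48 = 430.59
ΣP(Period 1)Q(Period 1) = 0.89×327 + 0.27×408 = 291.03 + 110.16 = 401.19
link = 430.59/401.19 = 1.073282
Link Period 2→Period 3:
ΣP(Period 3)Q(Period 2) = 0.78×394 + 0.26×338 = 307.32 + 87.88 = 395.2
ΣP(Period 2)Q(Period 2) = 0.93×394 + 0.31×338 = 366.42 + 104.78 = 471.2
link = 395.2/471.2 = 0.838710
Chained index = 100 × 0.931798 × 1.073282 × 0.838710 = 83.8779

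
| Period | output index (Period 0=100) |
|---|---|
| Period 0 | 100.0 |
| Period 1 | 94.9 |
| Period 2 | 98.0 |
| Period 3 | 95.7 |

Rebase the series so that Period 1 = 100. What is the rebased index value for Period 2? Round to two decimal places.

Rebased(Period 2) = 98.0 / 94.9 × 100 = 103.2666

103.27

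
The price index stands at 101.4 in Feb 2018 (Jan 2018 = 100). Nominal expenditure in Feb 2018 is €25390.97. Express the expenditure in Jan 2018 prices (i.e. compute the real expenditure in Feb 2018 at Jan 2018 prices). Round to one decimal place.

25040.4

Real = Nominal ÷ (Index/100) = 25390.97 ÷ (101.4/100)
     = 25390.97 ÷ 1.014 = 25040.4043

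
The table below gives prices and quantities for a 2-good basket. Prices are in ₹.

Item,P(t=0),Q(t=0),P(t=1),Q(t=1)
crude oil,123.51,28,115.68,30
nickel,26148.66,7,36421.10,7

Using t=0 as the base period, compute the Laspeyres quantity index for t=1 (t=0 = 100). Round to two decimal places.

Laspeyres quantity index uses base-period prices as weights.
ΣP(t=0)·Q(t=1) = 123.51×30 + 26148.66×7 = 3705.3 + 183040.62 = 186745.92
ΣP(t=0)·Q(t=0) = 123.51×28 + 26148.66×7 = 3458.28 + 183040.62 = 186498.9
Index = 186745.92 / 186498.9 × 100 = 100.1325

100.13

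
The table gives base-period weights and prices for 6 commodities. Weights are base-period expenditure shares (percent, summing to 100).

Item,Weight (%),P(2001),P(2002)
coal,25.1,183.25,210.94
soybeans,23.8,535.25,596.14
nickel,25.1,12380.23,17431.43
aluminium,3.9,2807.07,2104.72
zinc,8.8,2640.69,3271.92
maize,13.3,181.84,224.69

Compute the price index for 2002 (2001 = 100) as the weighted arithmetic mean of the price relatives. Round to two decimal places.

121.00

coal: 25.1 × (210.94/183.25) = 25.1 × 1.151105 = 28.8927
soybeans: 23.8 × (596.14/535.25) = 23.8 × 1.113760 = 26.5075
nickel: 25.1 × (17431.43/12380.23) = 25.1 × 1.408005 = 35.3409
aluminium: 3.9 × (2104.72/2807.07) = 3.9 × 0.749792 = 2.9242
zinc: 8.8 × (3271.92/2640.69) = 8.8 × 1.239040 = 10.9036
maize: 13.3 × (224.69/181.84) = 13.3 × 1.235647 = 16.4341
Index = Σ wᵢ·(p₁ᵢ/p₀ᵢ) = 28.8927 + 26.5075 + 35.3409 + 2.9242 + 10.9036 + 16.4341 = 121.0030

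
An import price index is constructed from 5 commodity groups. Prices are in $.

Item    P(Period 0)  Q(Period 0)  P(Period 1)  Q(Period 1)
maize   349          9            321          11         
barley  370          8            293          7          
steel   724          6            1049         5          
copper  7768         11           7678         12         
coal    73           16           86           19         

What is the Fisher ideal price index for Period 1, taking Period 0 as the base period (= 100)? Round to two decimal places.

100.13

Laspeyres component (base-period weights):
ΣP(Period 1)Q(Period 0) = 321×9 + 293×8 + 1049×6 + 7678×11 + 86×16 = 2889 + 2344 + 6294 + 84458 + 1376 = 97361
ΣP(Period 0)Q(Period 0) = 349×9 + 370×8 + 724×6 + 7768×11 + 73×16 = 3141 + 2960 + 4344 + 85448 + 1168 = 97061
L = 97361 / 97061 × 100 = 100.3091
Paasche component (current-period weights):
ΣP(Period 1)Q(Period 1) = 321×11 + 293×7 + 1049×5 + 7678×12 + 86×19 = 3531 + 2051 + 5245 + 92136 + 1634 = 104597
ΣP(Period 0)Q(Period 1) = 349×11 + 370×7 + 724×5 + 7768×12 + 73×19 = 3839 + 2590 + 3620 + 93216 + 1387 = 104652
P = 104597 / 104652 × 100 = 99.9474
Fisher = √(L × P) = √(100.3091 × 99.9474) = 100.1281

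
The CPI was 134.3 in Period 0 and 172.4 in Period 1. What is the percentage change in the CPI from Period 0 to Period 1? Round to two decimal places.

28.37%

Change = (172.4 − 134.3) / 134.3 × 100
       = 38.1 / 134.3 × 100 = 28.3693%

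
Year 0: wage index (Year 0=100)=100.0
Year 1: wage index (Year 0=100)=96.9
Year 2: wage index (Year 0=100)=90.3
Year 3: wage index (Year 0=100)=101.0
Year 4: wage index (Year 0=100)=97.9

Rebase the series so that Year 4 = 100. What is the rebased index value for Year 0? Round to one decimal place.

102.1

Rebased(Year 0) = 100.0 / 97.9 × 100 = 102.1450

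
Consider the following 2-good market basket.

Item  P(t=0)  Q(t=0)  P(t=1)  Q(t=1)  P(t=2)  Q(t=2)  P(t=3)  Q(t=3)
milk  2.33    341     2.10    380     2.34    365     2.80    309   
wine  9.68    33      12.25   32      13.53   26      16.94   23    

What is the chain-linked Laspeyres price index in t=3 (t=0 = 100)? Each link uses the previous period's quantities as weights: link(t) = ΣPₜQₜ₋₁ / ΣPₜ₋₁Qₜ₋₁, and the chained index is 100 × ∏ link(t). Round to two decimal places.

Link t=0→t=1:
ΣP(t=1)Q(t=0) = 2.10×341 + 12.25×33 = 716.1 + 404.25 = 1120.35
ΣP(t=0)Q(t=0) = 2.33×341 + 9.68×33 = 794.53 + 319.44 = 1113.97
link = 1120.35/1113.97 = 1.005727
Link t=1→t=2:
ΣP(t=2)Q(t=1) = 2.34×380 + 13.53×32 = 889.2 + 432.96 = 1322.16
ΣP(t=1)Q(t=1) = 2.10×380 + 12.25×32 = 798 + 392 = 1190
link = 1322.16/1190 = 1.111059
Link t=2→t=3:
ΣP(t=3)Q(t=2) = 2.80×365 + 16.94×26 = 1022 + 440.44 = 1462.44
ΣP(t=2)Q(t=2) = 2.34×365 + 13.53×26 = 854.1 + 351.78 = 1205.88
link = 1462.44/1205.88 = 1.212757
Chained index = 100 × 1.005727 × 1.111059 × 1.212757 = 135.5162

135.52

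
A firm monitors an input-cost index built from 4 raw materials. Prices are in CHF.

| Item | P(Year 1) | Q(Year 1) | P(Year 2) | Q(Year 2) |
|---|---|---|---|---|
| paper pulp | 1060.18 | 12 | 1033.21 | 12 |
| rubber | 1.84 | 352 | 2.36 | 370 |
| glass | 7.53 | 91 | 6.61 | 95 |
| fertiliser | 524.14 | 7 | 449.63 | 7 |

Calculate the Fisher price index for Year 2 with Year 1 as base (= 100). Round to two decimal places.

Laspeyres component (base-period weights):
ΣP(Year 2)Q(Year 1) = 1033.21×12 + 2.36×352 + 6.61×91 + 449.63×7 = 12398.52 + 830.72 + 601.51 + 3147.41 = 16978.16
ΣP(Year 1)Q(Year 1) = 1060.18×12 + 1.84×352 + 7.53×91 + 524.14×7 = 12722.16 + 647.68 + 685.23 + 3668.98 = 17724.05
L = 16978.16 / 17724.05 × 100 = 95.7917
Paasche component (current-period weights):
ΣP(Year 2)Q(Year 2) = 1033.21×12 + 2.36×370 + 6.61×95 + 449.63×7 = 12398.52 + 873.2 + 627.95 + 3147.41 = 17047.08
ΣP(Year 1)Q(Year 2) = 1060.18×12 + 1.84×370 + 7.53×95 + 524.14×7 = 12722.16 + 680.8 + 715.35 + 3668.98 = 17787.29
P = 17047.08 / 17787.29 × 100 = 95.8385
Fisher = √(L × P) = √(95.7917 × 95.8385) = 95.8151

95.82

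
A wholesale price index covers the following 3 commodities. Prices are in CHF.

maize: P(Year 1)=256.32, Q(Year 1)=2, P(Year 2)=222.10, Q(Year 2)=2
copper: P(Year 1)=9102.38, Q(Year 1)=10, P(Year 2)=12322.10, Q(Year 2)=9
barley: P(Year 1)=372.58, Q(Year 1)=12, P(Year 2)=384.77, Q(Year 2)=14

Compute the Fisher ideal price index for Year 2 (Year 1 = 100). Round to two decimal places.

133.40

Laspeyres component (base-period weights):
ΣP(Year 2)Q(Year 1) = 222.10×2 + 12322.10×10 + 384.77×12 = 444.2 + 123221 + 4617.24 = 128282.44
ΣP(Year 1)Q(Year 1) = 256.32×2 + 9102.38×10 + 372.58×12 = 512.64 + 91023.8 + 4470.96 = 96007.4
L = 128282.44 / 96007.4 × 100 = 133.6172
Paasche component (current-period weights):
ΣP(Year 2)Q(Year 2) = 222.10×2 + 12322.10×9 + 384.77×14 = 444.2 + 110898.9 + 5386.78 = 116729.88
ΣP(Year 1)Q(Year 2) = 256.32×2 + 9102.38×9 + 372.58×14 = 512.64 + 81921.42 + 5216.12 = 87650.18
P = 116729.88 / 87650.18 × 100 = 133.1770
Fisher = √(L × P) = √(133.6172 × 133.1770) = 133.3969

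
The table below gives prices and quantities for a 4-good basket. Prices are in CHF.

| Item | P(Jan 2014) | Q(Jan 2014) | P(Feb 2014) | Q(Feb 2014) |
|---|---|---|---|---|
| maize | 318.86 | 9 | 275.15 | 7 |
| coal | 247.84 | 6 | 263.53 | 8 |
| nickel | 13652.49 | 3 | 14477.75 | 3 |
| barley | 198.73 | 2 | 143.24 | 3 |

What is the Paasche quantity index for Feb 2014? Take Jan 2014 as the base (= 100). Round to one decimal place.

Paasche quantity index uses current-period prices as weights.
ΣP(Feb 2014)·Q(Feb 2014) = 275.15×7 + 263.53×8 + 14477.75×3 + 143.24×3 = 1926.05 + 2108.24 + 43433.25 + 429.72 = 47897.26
ΣP(Feb 2014)·Q(Jan 2014) = 275.15×9 + 263.53×6 + 14477.75×3 + 143.24×2 = 2476.35 + 1581.18 + 43433.25 + 286.48 = 47777.26
Index = 47897.26 / 47777.26 × 100 = 100.2512

100.3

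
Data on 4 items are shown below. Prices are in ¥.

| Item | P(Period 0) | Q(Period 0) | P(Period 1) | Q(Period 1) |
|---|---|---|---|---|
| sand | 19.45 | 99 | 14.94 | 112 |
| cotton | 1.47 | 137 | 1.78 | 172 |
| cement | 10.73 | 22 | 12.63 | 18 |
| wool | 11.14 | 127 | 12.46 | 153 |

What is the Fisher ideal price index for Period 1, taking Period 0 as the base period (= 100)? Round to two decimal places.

94.93

Laspeyres component (base-period weights):
ΣP(Period 1)Q(Period 0) = 14.94×99 + 1.78×137 + 12.63×22 + 12.46×127 = 1479.06 + 243.86 + 277.86 + 1582.42 = 3583.2
ΣP(Period 0)Q(Period 0) = 19.45×99 + 1.47×137 + 10.73×22 + 11.14×127 = 1925.55 + 201.39 + 236.06 + 1414.78 = 3777.78
L = 3583.2 / 3777.78 × 100 = 94.8494
Paasche component (current-period weights):
ΣP(Period 1)Q(Period 1) = 14.94×112 + 1.78×172 + 12.63×18 + 12.46×153 = 1673.28 + 306.16 + 227.34 + 1906.38 = 4113.16
ΣP(Period 0)Q(Period 1) = 19.45×112 + 1.47×172 + 10.73×18 + 11.14×153 = 2178.4 + 252.84 + 193.14 + 1704.42 = 4328.8
P = 4113.16 / 4328.8 × 100 = 95.0185
Fisher = √(L × P) = √(94.8494 × 95.0185) = 94.9339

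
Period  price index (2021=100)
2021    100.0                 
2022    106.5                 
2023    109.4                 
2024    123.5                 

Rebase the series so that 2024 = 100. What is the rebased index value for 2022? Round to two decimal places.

86.23

Rebased(2022) = 106.5 / 123.5 × 100 = 86.2348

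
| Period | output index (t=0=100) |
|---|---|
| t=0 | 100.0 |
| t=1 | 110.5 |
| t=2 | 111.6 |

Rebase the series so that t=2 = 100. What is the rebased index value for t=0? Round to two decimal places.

89.61

Rebased(t=0) = 100.0 / 111.6 × 100 = 89.6057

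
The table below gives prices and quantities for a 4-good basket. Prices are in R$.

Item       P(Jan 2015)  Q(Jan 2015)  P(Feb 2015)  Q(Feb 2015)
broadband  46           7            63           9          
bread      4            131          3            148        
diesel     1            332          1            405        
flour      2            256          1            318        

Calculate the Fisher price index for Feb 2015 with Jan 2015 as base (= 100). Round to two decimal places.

Laspeyres component (base-period weights):
ΣP(Feb 2015)Q(Jan 2015) = 63×7 + 3×131 + 1×332 + 1×256 = 441 + 393 + 332 + 256 = 1422
ΣP(Jan 2015)Q(Jan 2015) = 46×7 + 4×131 + 1×332 + 2×256 = 322 + 524 + 332 + 512 = 1690
L = 1422 / 1690 × 100 = 84.1420
Paasche component (current-period weights):
ΣP(Feb 2015)Q(Feb 2015) = 63×9 + 3×148 + 1×405 + 1×318 = 567 + 444 + 405 + 318 = 1734
ΣP(Jan 2015)Q(Feb 2015) = 46×9 + 4×148 + 1×405 + 2×318 = 414 + 592 + 405 + 636 = 2047
P = 1734 / 2047 × 100 = 84.7093
Fisher = √(L × P) = √(84.1420 × 84.7093) = 84.4252

84.43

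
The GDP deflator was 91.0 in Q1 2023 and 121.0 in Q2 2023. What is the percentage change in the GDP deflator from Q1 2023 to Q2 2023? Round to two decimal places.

Change = (121.0 − 91.0) / 91.0 × 100
       = 30.0 / 91.0 × 100 = 32.9670%

32.97%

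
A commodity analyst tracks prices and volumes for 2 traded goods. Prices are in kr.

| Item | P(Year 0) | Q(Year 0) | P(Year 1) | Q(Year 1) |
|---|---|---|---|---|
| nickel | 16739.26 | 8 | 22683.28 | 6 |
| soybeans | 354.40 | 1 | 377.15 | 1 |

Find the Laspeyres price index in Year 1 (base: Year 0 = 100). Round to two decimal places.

Laspeyres price index uses base-period quantities as weights.
ΣP(Year 1)·Q(Year 0) = 22683.28×8 + 377.15×1 = 181466.24 + 377.15 = 181843.39
ΣP(Year 0)·Q(Year 0) = 16739.26×8 + 354.40×1 = 133914.08 + 354.4 = 134268.48
Index = 181843.39 / 134268.48 × 100 = 135.4327

135.43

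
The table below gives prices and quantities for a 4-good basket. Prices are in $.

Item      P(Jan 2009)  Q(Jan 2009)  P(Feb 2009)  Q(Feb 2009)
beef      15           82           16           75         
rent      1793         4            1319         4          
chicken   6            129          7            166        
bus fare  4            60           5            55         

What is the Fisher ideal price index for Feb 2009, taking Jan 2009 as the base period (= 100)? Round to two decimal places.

Laspeyres component (base-period weights):
ΣP(Feb 2009)Q(Jan 2009) = 16×82 + 1319×4 + 7×129 + 5×60 = 1312 + 5276 + 903 + 300 = 7791
ΣP(Jan 2009)Q(Jan 2009) = 15×82 + 1793×4 + 6×129 + 4×60 = 1230 + 7172 + 774 + 240 = 9416
L = 7791 / 9416 × 100 = 82.7421
Paasche component (current-period weights):
ΣP(Feb 2009)Q(Feb 2009) = 16×75 + 1319×4 + 7×166 + 5×55 = 1200 + 5276 + 1162 + 275 = 7913
ΣP(Jan 2009)Q(Feb 2009) = 15×75 + 1793×4 + 6×166 + 4×55 = 1125 + 7172 + 996 + 220 = 9513
P = 7913 / 9513 × 100 = 83.1809
Fisher = √(L × P) = √(82.7421 × 83.1809) = 82.9612

82.96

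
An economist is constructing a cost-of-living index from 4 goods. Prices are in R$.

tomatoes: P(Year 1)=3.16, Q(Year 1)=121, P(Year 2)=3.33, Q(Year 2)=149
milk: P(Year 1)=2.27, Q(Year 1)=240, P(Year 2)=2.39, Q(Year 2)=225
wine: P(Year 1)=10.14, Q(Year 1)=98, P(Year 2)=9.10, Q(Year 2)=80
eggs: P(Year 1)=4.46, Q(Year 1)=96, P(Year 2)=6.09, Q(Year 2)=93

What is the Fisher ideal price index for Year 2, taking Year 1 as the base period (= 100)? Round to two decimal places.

104.95

Laspeyres component (base-period weights):
ΣP(Year 2)Q(Year 1) = 3.33×121 + 2.39×240 + 9.10×98 + 6.09×96 = 402.93 + 573.6 + 891.8 + 584.64 = 2452.97
ΣP(Year 1)Q(Year 1) = 3.16×121 + 2.27×240 + 10.14×98 + 4.46×96 = 382.36 + 544.8 + 993.72 + 428.16 = 2349.04
L = 2452.97 / 2349.04 × 100 = 104.4244
Paasche component (current-period weights):
ΣP(Year 2)Q(Year 2) = 3.33×149 + 2.39×225 + 9.10×80 + 6.09×93 = 496.17 + 537.75 + 728 + 566.37 = 2328.29
ΣP(Year 1)Q(Year 2) = 3.16×149 + 2.27×225 + 10.14×80 + 4.46×93 = 470.84 + 510.75 + 811.2 + 414.78 = 2207.57
P = 2328.29 / 2207.57 × 100 = 105.4685
Fisher = √(L × P) = √(104.4244 × 105.4685) = 104.9451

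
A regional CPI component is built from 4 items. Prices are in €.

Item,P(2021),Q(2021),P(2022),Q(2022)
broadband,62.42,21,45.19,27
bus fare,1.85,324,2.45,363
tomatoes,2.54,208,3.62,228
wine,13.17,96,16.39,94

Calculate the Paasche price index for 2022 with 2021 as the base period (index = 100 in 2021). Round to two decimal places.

107.22

Paasche price index uses current-period quantities as weights.
ΣP(2022)·Q(2022) = 45.19×27 + 2.45×363 + 3.62×228 + 16.39×94 = 1220.13 + 889.35 + 825.36 + 1540.66 = 4475.5
ΣP(2021)·Q(2022) = 62.42×27 + 1.85×363 + 2.54×228 + 13.17×94 = 1685.34 + 671.55 + 579.12 + 1237.98 = 4173.99
Index = 4475.5 / 4173.99 × 100 = 107.2235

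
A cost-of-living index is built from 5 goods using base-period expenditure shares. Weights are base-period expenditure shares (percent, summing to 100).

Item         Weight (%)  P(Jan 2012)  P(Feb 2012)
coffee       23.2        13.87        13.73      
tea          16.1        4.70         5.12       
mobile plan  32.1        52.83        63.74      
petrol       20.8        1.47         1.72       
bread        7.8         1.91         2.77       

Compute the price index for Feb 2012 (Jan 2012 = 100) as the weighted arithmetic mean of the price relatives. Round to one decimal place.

114.9

coffee: 23.2 × (13.73/13.87) = 23.2 × 0.989906 = 22.9658
tea: 16.1 × (5.12/4.70) = 16.1 × 1.089362 = 17.5387
mobile plan: 32.1 × (63.74/52.83) = 32.1 × 1.206511 = 38.7290
petrol: 20.8 × (1.72/1.47) = 20.8 × 1.170068 = 24.3374
bread: 7.8 × (2.77/1.91) = 7.8 × 1.450262 = 11.3120
Index = Σ wᵢ·(p₁ᵢ/p₀ᵢ) = 22.9658 + 17.5387 + 38.7290 + 24.3374 + 11.3120 = 114.8830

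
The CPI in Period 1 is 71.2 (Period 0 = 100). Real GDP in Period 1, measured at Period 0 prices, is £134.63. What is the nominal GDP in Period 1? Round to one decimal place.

Nominal = Real × (Index/100) = 134.63 × (71.2/100)
        = 134.63 × 0.712 = 95.8566

95.9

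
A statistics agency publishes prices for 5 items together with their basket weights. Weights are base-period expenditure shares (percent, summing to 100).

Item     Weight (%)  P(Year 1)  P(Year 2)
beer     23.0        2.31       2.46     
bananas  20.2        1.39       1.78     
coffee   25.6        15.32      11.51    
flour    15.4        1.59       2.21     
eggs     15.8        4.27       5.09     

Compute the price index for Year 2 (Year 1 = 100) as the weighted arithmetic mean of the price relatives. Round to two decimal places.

109.83

beer: 23.0 × (2.46/2.31) = 23.0 × 1.064935 = 24.4935
bananas: 20.2 × (1.78/1.39) = 20.2 × 1.280576 = 25.8676
coffee: 25.6 × (11.51/15.32) = 25.6 × 0.751305 = 19.2334
flour: 15.4 × (2.21/1.59) = 15.4 × 1.389937 = 21.4050
eggs: 15.8 × (5.09/4.27) = 15.8 × 1.192037 = 18.8342
Index = Σ wᵢ·(p₁ᵢ/p₀ᵢ) = 24.4935 + 25.8676 + 19.2334 + 21.4050 + 18.8342 = 109.8338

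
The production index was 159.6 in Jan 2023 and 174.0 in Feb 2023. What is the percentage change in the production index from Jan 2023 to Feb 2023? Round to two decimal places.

9.02%

Change = (174.0 − 159.6) / 159.6 × 100
       = 14.4 / 159.6 × 100 = 9.0226%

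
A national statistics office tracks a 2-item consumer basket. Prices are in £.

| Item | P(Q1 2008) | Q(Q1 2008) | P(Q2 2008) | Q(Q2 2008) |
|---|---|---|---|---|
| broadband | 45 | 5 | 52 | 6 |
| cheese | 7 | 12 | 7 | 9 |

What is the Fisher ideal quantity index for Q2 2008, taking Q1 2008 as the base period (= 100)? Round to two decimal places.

Laspeyres component (base-period weights):
ΣP(Q1 2008)Q(Q2 2008) = 45×6 + 7×9 = 270 + 63 = 333
ΣP(Q1 2008)Q(Q1 2008) = 45×5 + 7×12 = 225 + 84 = 309
L = 333 / 309 × 100 = 107.7670
Paasche component (current-period weights):
ΣP(Q2 2008)Q(Q2 2008) = 52×6 + 7×9 = 312 + 63 = 375
ΣP(Q2 2008)Q(Q1 2008) = 52×5 + 7×12 = 260 + 84 = 344
P = 375 / 344 × 100 = 109.0116
Fisher = √(L × P) = √(107.7670 × 109.0116) = 108.3875

108.39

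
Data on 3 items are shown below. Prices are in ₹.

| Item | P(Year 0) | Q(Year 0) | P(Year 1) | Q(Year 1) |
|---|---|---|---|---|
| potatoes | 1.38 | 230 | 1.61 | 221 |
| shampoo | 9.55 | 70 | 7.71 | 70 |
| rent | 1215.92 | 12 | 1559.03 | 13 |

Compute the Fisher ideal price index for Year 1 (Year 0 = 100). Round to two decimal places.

Laspeyres component (base-period weights):
ΣP(Year 1)Q(Year 0) = 1.61×230 + 7.71×70 + 1559.03×12 = 370.3 + 539.7 + 18708.36 = 19618.36
ΣP(Year 0)Q(Year 0) = 1.38×230 + 9.55×70 + 1215.92×12 = 317.4 + 668.5 + 14591.04 = 15576.94
L = 19618.36 / 15576.94 × 100 = 125.9449
Paasche component (current-period weights):
ΣP(Year 1)Q(Year 1) = 1.61×221 + 7.71×70 + 1559.03×13 = 355.81 + 539.7 + 20267.39 = 21162.9
ΣP(Year 0)Q(Year 1) = 1.38×221 + 9.55×70 + 1215.92×13 = 304.98 + 668.5 + 15806.96 = 16780.44
P = 21162.9 / 16780.44 × 100 = 126.1165
Fisher = √(L × P) = √(125.9449 × 126.1165) = 126.0307

126.03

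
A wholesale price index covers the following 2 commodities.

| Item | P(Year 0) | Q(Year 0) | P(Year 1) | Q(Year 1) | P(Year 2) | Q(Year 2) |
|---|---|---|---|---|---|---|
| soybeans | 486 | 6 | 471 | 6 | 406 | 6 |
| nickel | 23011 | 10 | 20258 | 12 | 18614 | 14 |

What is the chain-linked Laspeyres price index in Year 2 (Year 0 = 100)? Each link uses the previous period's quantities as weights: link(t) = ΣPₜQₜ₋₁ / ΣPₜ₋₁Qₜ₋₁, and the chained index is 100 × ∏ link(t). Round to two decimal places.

Link Year 0→Year 1:
ΣP(Year 1)Q(Year 0) = 471×6 + 20258×10 = 2826 + 202580 = 205406
ΣP(Year 0)Q(Year 0) = 486×6 + 23011×10 = 2916 + 230110 = 233026
link = 205406/233026 = 0.881472
Link Year 1→Year 2:
ΣP(Year 2)Q(Year 1) = 406×6 + 18614×12 = 2436 + 223368 = 225804
ΣP(Year 1)Q(Year 1) = 471×6 + 20258×12 = 2826 + 243096 = 245922
link = 225804/245922 = 0.918194
Chained index = 100 × 0.881472 × 0.918194 = 80.9362

80.94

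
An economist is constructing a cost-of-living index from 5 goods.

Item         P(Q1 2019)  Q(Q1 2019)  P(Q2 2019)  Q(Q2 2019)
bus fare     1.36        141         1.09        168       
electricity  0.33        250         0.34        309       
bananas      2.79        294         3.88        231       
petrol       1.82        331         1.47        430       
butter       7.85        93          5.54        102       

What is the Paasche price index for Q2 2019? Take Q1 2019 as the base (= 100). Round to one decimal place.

Paasche price index uses current-period quantities as weights.
ΣP(Q2 2019)·Q(Q2 2019) = 1.09×168 + 0.34×309 + 3.88×231 + 1.47×430 + 5.54×102 = 183.12 + 105.06 + 896.28 + 632.1 + 565.08 = 2381.64
ΣP(Q1 2019)·Q(Q2 2019) = 1.36×168 + 0.33×309 + 2.79×231 + 1.82×430 + 7.85×102 = 228.48 + 101.97 + 644.49 + 782.6 + 800.7 = 2558.24
Index = 2381.64 / 2558.24 × 100 = 93.0968

93.1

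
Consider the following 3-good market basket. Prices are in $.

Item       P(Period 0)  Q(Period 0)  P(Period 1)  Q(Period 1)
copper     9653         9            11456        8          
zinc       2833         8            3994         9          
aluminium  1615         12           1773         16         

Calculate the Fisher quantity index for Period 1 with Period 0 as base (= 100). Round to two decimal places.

99.74

Laspeyres component (base-period weights):
ΣP(Period 0)Q(Period 1) = 9653×8 + 2833×9 + 1615×16 = 77224 + 25497 + 25840 = 128561
ΣP(Period 0)Q(Period 0) = 9653×9 + 2833×8 + 1615×12 = 86877 + 22664 + 19380 = 128921
L = 128561 / 128921 × 100 = 99.7208
Paasche component (current-period weights):
ΣP(Period 1)Q(Period 1) = 11456×8 + 3994×9 + 1773×16 = 91648 + 35946 + 28368 = 155962
ΣP(Period 1)Q(Period 0) = 11456×9 + 3994×8 + 1773×12 = 103104 + 31952 + 21276 = 156332
P = 155962 / 156332 × 100 = 99.7633
Fisher = √(L × P) = √(99.7208 × 99.7633) = 99.7420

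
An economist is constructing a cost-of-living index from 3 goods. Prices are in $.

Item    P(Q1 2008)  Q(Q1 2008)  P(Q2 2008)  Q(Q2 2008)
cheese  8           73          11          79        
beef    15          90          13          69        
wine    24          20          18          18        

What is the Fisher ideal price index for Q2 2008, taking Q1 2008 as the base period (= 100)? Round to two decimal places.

98.10

Laspeyres component (base-period weights):
ΣP(Q2 2008)Q(Q1 2008) = 11×73 + 13×90 + 18×20 = 803 + 1170 + 360 = 2333
ΣP(Q1 2008)Q(Q1 2008) = 8×73 + 15×90 + 24×20 = 584 + 1350 + 480 = 2414
L = 2333 / 2414 × 100 = 96.6446
Paasche component (current-period weights):
ΣP(Q2 2008)Q(Q2 2008) = 11×79 + 13×69 + 18×18 = 869 + 897 + 324 = 2090
ΣP(Q1 2008)Q(Q2 2008) = 8×79 + 15×69 + 24×18 = 632 + 1035 + 432 = 2099
P = 2090 / 2099 × 100 = 99.5712
Fisher = √(L × P) = √(96.6446 × 99.5712) = 98.0970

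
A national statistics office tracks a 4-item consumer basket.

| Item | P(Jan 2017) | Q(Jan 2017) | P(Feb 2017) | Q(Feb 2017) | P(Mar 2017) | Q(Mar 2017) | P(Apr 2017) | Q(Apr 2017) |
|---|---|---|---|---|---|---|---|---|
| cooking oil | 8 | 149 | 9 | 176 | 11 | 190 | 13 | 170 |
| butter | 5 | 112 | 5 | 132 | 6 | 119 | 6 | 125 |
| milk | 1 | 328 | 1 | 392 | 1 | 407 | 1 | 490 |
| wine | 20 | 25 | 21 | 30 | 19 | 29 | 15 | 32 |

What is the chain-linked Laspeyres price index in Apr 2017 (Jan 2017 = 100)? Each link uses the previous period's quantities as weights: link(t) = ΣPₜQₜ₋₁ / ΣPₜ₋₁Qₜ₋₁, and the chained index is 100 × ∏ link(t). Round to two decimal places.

Link Jan 2017→Feb 2017:
ΣP(Feb 2017)Q(Jan 2017) = 9×149 + 5×112 + 1×328 + 21×25 = 1341 + 560 + 328 + 525 = 2754
ΣP(Jan 2017)Q(Jan 2017) = 8×149 + 5×112 + 1×328 + 20×25 = 1192 + 560 + 328 + 500 = 2580
link = 2754/2580 = 1.067442
Link Feb 2017→Mar 2017:
ΣP(Mar 2017)Q(Feb 2017) = 11×176 + 6×132 + 1×392 + 19×30 = 1936 + 792 + 392 + 570 = 3690
ΣP(Feb 2017)Q(Feb 2017) = 9×176 + 5×132 + 1×392 + 21×30 = 1584 + 660 + 392 + 630 = 3266
link = 3690/3266 = 1.129822
Link Mar 2017→Apr 2017:
ΣP(Apr 2017)Q(Mar 2017) = 13×190 + 6×119 + 1×407 + 15×29 = 2470 + 714 + 407 + 435 = 4026
ΣP(Mar 2017)Q(Mar 2017) = 11×190 + 6×119 + 1×407 + 19×29 = 2090 + 714 + 407 + 551 = 3762
link = 4026/3762 = 1.070175
Chained index = 100 × 1.067442 × 1.129822 × 1.070175 = 129.0653

129.07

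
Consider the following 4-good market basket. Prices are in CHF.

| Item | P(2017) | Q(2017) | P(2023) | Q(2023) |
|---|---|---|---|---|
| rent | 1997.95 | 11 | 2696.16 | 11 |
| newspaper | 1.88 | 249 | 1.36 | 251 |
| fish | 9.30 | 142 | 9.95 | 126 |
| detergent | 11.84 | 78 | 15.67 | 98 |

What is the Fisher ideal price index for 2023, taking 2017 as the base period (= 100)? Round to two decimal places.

132.24

Laspeyres component (base-period weights):
ΣP(2023)Q(2017) = 2696.16×11 + 1.36×249 + 9.95×142 + 15.67×78 = 29657.76 + 338.64 + 1412.9 + 1222.26 = 32631.56
ΣP(2017)Q(2017) = 1997.95×11 + 1.88×249 + 9.30×142 + 11.84×78 = 21977.45 + 468.12 + 1320.6 + 923.52 = 24689.69
L = 32631.56 / 24689.69 × 100 = 132.1667
Paasche component (current-period weights):
ΣP(2023)Q(2023) = 2696.16×11 + 1.36×251 + 9.95×126 + 15.67×98 = 29657.76 + 341.36 + 1253.7 + 1535.66 = 32788.48
ΣP(2017)Q(2023) = 1997.95×11 + 1.88×251 + 9.30×126 + 11.84×98 = 21977.45 + 471.88 + 1171.8 + 1160.32 = 24781.45
P = 32788.48 / 24781.45 × 100 = 132.3106
Fisher = √(L × P) = √(132.1667 × 132.3106) = 132.2386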